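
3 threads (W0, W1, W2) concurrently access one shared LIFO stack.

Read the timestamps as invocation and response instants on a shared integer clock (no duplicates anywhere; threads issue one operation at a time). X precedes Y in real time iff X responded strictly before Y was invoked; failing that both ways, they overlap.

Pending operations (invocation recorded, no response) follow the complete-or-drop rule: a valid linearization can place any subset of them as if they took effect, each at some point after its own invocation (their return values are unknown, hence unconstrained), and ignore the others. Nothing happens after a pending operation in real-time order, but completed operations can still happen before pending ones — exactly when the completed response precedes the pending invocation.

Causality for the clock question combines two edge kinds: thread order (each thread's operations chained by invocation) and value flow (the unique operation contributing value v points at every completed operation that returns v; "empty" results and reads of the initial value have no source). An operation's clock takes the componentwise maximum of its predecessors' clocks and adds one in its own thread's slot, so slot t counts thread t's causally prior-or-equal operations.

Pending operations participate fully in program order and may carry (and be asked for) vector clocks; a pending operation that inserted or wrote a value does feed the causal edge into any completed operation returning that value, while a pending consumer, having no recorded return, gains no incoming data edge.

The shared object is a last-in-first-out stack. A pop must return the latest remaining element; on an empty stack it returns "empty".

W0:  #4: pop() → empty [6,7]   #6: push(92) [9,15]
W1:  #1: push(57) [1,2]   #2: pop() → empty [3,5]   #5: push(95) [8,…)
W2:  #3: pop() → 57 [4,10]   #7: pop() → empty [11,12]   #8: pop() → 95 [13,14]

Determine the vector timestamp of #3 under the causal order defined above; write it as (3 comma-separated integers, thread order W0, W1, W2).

root op #1, invoked 1: fresh clock plus W1's own tick → (0, 1, 0)
root op #4, invoked 6: fresh clock plus W0's own tick → (1, 0, 0)
from VC(#1)=(0, 1, 0), #3 (invoked 4) maxes components and bumps W2 → (0, 1, 1)
from VC(#1)=(0, 1, 0), #2 (invoked 3) maxes components and bumps W1 → (0, 2, 0)
from VC(#4)=(1, 0, 0), #6 (invoked 9) maxes components and bumps W0 → (2, 0, 0)
from VC(#3)=(0, 1, 1), #7 (invoked 11) maxes components and bumps W2 → (0, 1, 2)
from VC(#2)=(0, 2, 0), #5 (invoked 8) maxes components and bumps W1 → (0, 3, 0)
from VC(#5)=(0, 3, 0), VC(#7)=(0, 1, 2), #8 (invoked 13) maxes components and bumps W2 → (0, 3, 3)
target: VC(#3) = (0, 1, 1)

(0, 1, 1)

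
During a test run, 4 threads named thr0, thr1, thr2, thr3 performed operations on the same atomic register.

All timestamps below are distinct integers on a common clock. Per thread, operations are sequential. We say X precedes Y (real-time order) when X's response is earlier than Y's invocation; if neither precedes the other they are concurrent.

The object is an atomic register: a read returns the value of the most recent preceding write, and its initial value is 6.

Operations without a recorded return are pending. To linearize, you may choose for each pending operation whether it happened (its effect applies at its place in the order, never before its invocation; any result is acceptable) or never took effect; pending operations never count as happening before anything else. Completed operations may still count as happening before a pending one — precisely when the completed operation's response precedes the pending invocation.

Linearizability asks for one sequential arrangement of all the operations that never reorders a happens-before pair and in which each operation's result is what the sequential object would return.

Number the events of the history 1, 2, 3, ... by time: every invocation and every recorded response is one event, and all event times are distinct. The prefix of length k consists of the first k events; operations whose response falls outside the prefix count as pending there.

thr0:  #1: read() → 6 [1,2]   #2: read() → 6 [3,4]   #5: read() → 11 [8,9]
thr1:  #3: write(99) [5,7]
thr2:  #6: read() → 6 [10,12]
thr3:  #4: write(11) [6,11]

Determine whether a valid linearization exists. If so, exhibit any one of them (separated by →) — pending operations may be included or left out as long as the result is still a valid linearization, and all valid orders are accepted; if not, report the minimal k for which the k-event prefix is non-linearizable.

not linearizable — minimal violating prefix: 12 events

through event 11 a valid linearization exists; event 12 (#6 responding at time 12) ends that
6 completed operations, 4 real-time-consistent orders — every atomic register replay fails
for example #1, #2, #3, #4, #5, #6 fails at step 6: #6 read() → 6 is not legal there
for example #1, #2, #3, #5, #4, #6 fails at step 4: #5 read() → 11 is not legal there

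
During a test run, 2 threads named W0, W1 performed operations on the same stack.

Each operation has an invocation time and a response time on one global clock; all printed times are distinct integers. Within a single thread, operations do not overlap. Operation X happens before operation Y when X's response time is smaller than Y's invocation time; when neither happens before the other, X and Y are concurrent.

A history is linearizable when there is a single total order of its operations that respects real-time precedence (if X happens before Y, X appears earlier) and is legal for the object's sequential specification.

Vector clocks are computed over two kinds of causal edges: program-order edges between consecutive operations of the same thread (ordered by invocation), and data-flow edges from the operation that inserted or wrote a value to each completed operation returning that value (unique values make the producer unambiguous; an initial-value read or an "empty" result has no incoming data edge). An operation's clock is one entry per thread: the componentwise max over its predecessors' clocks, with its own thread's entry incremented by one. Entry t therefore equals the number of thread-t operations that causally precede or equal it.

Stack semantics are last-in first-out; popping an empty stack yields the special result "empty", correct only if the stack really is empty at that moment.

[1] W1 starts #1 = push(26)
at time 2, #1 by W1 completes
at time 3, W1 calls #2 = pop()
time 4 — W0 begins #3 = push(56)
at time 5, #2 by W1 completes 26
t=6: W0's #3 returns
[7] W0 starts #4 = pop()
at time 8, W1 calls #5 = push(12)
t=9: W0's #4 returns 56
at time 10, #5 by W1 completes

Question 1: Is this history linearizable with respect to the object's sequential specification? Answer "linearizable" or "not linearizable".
linearizable

witness order: #1, #2, #3, #4, #5
after step 1 (#1 push(26)): stack <26>
after step 2 (#2 pop() → 26): stack <>
after step 3 (#3 push(56)): stack <56>
after step 4 (#4 pop() → 56): stack <>
after step 5 (#5 push(12)): stack <12>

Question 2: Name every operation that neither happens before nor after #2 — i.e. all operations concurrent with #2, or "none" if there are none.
#3

#2 spans [3,5]: anything still running between times 3 and 5 counts as concurrent
#1 [1,2]: before
#3 [4,6]: concurrent
#4 [7,9]: after
#5 [8,10]: after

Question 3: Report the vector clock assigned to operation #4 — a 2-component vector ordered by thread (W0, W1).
(2, 0)

VC(#1, invoked at 1): no causal predecessors; +1 on W1 → (0, 1)
VC(#3, invoked at 4): no causal predecessors; +1 on W0 → (1, 0)
#2, invoked 3, takes VC(#1)=(0, 1) under max, adds 1 for W1 → (0, 2)
#4, invoked 7, takes VC(#3)=(1, 0) under max, adds 1 for W0 → (2, 0)
#5, invoked 8, takes VC(#2)=(0, 2) under max, adds 1 for W1 → (0, 3)
target: VC(#4) = (2, 0)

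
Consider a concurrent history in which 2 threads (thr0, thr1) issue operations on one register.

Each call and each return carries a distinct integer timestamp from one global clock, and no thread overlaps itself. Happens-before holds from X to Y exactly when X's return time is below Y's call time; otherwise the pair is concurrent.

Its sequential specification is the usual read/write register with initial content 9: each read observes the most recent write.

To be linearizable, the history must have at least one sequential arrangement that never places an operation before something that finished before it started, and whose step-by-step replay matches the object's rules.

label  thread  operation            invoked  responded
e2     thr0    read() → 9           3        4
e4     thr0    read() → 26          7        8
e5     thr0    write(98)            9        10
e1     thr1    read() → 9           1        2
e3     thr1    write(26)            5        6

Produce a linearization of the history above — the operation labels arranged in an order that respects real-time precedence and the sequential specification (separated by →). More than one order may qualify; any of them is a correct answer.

1. e1 read() → 9, leaving value 9
2. e2 read() → 9, leaving value 9
3. e3 write(26), leaving value 26
4. e4 read() → 26, leaving value 26
5. e5 write(98), leaving value 98

e1 → e2 → e3 → e4 → e5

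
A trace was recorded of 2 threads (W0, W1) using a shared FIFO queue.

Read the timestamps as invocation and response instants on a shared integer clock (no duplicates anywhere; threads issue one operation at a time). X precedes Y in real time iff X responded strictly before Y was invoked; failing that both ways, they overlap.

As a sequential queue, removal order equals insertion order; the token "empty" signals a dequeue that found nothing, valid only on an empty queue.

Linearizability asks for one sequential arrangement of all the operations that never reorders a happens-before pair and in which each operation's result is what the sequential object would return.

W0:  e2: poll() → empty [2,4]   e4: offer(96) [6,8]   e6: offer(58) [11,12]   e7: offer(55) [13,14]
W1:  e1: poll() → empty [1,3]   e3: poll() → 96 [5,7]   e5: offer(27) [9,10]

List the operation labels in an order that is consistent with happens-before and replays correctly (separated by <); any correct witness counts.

step 1: e1 poll() → empty — queue <>
step 2: e2 poll() → empty — queue <>
step 3: e4 offer(96) — queue <96>
step 4: e3 poll() → 96 — queue <>
step 5: e5 offer(27) — queue <27>
step 6: e6 offer(58) — queue <27,58>
step 7: e7 offer(55) — queue <27,58,55>

e1 < e2 < e4 < e3 < e5 < e6 < e7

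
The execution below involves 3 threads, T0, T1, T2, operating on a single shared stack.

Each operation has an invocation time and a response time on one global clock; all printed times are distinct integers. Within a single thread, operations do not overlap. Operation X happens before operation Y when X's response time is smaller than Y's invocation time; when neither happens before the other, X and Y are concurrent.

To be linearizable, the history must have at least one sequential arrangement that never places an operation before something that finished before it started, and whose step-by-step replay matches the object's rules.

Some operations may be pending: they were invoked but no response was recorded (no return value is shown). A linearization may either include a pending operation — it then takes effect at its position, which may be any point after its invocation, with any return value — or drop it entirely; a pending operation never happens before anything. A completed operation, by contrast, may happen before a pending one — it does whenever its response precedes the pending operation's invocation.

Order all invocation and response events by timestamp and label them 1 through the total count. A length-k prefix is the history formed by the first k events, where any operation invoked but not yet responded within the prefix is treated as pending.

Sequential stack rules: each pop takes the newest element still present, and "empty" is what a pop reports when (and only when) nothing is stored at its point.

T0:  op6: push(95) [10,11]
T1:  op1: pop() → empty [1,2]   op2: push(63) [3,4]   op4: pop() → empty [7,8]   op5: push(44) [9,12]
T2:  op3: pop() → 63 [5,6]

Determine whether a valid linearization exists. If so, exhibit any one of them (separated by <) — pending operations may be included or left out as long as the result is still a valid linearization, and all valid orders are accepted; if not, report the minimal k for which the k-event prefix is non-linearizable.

linearizable — witness: op1 < op2 < op3 < op4 < op5 < op6

after step 1 (op1 pop() → empty): stack <>
after step 2 (op2 push(63)): stack <63>
after step 3 (op3 pop() → 63): stack <>
after step 4 (op4 pop() → empty): stack <>
after step 5 (op5 push(44)): stack <44>
after step 6 (op6 push(95)): stack <44,95>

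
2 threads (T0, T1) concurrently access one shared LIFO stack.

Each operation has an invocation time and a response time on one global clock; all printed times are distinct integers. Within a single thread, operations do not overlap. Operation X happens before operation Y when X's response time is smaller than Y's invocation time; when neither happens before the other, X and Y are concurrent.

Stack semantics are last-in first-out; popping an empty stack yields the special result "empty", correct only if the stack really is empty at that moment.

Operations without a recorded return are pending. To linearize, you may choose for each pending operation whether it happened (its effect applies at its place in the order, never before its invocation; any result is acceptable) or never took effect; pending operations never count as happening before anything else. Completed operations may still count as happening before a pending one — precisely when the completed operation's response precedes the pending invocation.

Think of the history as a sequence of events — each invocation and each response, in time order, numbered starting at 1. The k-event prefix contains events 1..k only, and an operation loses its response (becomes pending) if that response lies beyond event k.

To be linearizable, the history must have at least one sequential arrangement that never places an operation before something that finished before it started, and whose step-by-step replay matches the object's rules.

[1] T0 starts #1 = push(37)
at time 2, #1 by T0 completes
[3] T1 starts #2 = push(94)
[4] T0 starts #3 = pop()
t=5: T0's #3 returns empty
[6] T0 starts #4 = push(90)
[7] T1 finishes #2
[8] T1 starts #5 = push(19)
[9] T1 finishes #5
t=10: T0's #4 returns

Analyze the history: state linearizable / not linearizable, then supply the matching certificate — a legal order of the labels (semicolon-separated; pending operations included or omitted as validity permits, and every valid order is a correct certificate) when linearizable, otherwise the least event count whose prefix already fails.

already the first 5 events (up to #3's response at time 5) admit no linearization; the first 4 still do
the sole real-time-consistent order of 2 completed operations fails the LIFO stack replay
every completion of the 1 pending operation (#2) was checked; none linearizes
one such order, #1, #3 (pending dropped), breaks at step 2 where #3 pop() → empty is illegal

not linearizable — minimal violating prefix: 5 events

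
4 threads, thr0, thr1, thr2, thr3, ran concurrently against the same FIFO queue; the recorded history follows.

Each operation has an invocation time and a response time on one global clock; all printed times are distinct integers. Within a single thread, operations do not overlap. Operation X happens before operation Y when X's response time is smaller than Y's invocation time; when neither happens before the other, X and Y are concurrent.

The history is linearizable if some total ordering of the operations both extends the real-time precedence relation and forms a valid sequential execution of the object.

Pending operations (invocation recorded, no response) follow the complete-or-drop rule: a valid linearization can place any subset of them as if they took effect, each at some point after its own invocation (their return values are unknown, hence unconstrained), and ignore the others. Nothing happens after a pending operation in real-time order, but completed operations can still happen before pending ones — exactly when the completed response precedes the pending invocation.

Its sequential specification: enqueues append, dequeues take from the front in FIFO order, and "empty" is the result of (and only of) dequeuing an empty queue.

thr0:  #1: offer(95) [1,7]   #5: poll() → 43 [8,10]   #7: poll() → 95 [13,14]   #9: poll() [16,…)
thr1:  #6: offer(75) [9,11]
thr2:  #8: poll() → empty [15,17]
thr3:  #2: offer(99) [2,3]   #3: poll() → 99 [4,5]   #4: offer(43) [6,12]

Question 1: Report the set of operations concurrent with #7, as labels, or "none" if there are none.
none

#7 spans [13,14]; an op avoiding the whole window 13..14 is ordered, any other is concurrent
#1 [1,7]: before
#2 [2,3]: before
#3 [4,5]: before
#4 [6,12]: before
#5 [8,10]: before
#6 [9,11]: before
#8 [15,17]: after
#9 [16,…): after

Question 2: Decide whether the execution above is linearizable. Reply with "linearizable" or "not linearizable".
linearizable

witness order: #2, #3, #4, #1, #5, #6, #7, #9, #8
step 1: #2 offer(99) — queue <99>
step 2: #3 poll() → 99 — queue <>
step 3: #4 offer(43) — queue <43>
step 4: #1 offer(95) — queue <43,95>
step 5: #5 poll() → 43 — queue <95>
step 6: #6 offer(75) — queue <95,75>
step 7: #7 poll() → 95 — queue <75>
step 8: #9 poll() (pending, included) — queue <>
step 9: #8 poll() → empty — queue <>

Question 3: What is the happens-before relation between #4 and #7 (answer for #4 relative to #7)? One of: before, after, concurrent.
before

#4 spans [6,12], #7 spans [13,14]
resp(#4)=12 < inv(#7)=13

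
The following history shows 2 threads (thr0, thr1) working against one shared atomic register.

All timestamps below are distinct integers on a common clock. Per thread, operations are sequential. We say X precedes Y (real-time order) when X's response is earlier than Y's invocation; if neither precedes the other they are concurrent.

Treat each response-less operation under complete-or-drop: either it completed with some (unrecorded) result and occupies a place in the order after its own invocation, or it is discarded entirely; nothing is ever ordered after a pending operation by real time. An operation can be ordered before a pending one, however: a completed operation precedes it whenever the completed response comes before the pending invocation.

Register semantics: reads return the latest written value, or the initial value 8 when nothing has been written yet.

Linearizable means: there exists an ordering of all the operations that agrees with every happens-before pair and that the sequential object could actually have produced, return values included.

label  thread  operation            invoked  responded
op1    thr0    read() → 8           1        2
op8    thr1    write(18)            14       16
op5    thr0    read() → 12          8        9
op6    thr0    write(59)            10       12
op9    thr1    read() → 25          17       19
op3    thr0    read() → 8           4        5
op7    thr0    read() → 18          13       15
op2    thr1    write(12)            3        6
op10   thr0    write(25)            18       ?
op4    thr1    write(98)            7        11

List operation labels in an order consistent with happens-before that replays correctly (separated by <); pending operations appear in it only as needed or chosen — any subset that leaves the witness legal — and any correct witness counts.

op1 < op3 < op2 < op5 < op4 < op6 < op8 < op7 < op10 < op9

step 1: op1 read() → 8 — value 8
step 2: op3 read() → 8 — value 8
step 3: op2 write(12) — value 12
step 4: op5 read() → 12 — value 12
step 5: op4 write(98) — value 98
step 6: op6 write(59) — value 59
step 7: op8 write(18) — value 18
step 8: op7 read() → 18 — value 18
step 9: op10 write(25) (pending, included) — value 25
step 10: op9 read() → 25 — value 25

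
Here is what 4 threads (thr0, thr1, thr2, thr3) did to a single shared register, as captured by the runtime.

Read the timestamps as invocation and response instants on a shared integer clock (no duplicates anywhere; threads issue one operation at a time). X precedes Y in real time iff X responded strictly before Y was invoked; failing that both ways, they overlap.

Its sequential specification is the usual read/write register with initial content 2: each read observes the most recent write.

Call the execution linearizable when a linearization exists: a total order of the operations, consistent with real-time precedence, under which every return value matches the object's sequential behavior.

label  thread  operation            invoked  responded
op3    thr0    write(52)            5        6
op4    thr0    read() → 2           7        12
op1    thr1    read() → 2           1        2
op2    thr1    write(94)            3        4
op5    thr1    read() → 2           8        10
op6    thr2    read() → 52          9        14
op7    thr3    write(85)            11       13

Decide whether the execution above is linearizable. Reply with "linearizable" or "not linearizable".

prefix check: 1..9 passes, 1..10 fails once op5's time-10 response joins
one real-time candidate order over the 4 completed operations — the register replay rejects it
completion choices over the 2 pending operations (op4, op6) were checked; none helps
for example op1, op2, op3, op5 (pending dropped) fails at step 4: op5 read() → 2 is not legal there

not linearizable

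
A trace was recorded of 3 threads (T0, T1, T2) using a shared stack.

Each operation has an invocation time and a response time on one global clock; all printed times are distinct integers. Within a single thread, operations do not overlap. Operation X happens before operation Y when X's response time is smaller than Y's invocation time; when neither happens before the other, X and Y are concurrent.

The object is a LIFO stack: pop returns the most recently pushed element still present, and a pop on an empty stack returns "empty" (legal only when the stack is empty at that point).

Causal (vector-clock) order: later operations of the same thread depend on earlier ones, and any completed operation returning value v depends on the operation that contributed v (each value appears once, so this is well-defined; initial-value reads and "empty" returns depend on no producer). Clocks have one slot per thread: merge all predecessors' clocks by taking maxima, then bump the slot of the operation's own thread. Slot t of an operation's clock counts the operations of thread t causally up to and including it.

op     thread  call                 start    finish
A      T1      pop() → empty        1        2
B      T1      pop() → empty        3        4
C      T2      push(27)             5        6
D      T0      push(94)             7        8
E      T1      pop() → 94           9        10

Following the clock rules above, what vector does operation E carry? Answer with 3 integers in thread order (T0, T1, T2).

(1, 3, 0)

VC(C, invoked at 5): no causal predecessors; +1 on T2 → (0, 0, 1)
VC(A, invoked at 1): no causal predecessors; +1 on T1 → (0, 1, 0)
VC(D, invoked at 7): no causal predecessors; +1 on T0 → (1, 0, 0)
VC(B, invoked at 3): max of VC(A)=(0, 1, 0), then +1 on thread T1 → (0, 2, 0)
VC(E, invoked at 9): max of VC(B)=(0, 2, 0), VC(D)=(1, 0, 0), then +1 on thread T1 → (1, 3, 0)
target: VC(E) = (1, 3, 0)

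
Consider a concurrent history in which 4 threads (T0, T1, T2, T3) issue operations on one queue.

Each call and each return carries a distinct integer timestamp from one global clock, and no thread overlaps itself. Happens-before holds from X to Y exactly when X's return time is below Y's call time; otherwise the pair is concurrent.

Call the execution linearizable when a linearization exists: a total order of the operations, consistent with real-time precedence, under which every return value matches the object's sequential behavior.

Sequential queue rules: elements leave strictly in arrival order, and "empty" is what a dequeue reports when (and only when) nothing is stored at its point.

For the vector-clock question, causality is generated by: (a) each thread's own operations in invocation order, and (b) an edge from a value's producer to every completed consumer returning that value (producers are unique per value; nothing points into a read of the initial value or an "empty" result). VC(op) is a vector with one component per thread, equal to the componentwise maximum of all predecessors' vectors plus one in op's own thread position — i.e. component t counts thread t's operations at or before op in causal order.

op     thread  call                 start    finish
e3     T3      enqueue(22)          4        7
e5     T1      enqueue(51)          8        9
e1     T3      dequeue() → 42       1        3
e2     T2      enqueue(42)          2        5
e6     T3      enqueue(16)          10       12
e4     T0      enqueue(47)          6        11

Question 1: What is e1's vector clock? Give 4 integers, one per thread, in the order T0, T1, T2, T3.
Answer: (0, 0, 1, 1)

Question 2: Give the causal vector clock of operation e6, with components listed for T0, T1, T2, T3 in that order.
Answer: (0, 0, 1, 3)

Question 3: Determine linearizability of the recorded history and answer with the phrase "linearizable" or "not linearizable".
a witness: e2, e1, e3, e4, e5, e6
step 1: e2 enqueue(42) — queue <42>
step 2: e1 dequeue() → 42 — queue <>
step 3: e3 enqueue(22) — queue <22>
step 4: e4 enqueue(47) — queue <22,47>
step 5: e5 enqueue(51) — queue <22,47,51>
step 6: e6 enqueue(16) — queue <22,47,51,16>

linearizable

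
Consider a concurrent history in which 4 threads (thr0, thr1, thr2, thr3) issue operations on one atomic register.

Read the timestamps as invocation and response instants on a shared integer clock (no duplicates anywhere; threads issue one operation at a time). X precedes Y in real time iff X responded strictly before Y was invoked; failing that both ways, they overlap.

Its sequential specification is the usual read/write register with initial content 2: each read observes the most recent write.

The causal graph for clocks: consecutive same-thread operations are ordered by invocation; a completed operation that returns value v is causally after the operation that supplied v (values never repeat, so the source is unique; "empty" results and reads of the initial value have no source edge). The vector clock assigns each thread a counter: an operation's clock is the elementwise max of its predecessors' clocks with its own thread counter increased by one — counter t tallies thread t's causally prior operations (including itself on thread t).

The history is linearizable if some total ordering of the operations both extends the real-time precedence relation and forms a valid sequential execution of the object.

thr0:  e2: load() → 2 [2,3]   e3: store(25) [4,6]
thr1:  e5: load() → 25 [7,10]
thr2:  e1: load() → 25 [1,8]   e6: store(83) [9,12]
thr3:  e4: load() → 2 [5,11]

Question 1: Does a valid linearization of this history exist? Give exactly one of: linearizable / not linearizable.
witness order: e2, e4, e3, e1, e5, e6
after step 1 (e2 load() → 2): value 2
after step 2 (e4 load() → 2): value 2
after step 3 (e3 store(25)): value 25
after step 4 (e1 load() → 25): value 25
after step 5 (e5 load() → 25): value 25
after step 6 (e6 store(83)): value 83

linearizable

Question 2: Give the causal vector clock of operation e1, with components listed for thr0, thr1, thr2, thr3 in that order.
Answer: (2, 0, 1, 0)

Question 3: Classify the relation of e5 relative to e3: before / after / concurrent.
Answer: after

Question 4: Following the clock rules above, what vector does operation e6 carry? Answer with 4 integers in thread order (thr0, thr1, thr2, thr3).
Answer: (2, 0, 2, 0)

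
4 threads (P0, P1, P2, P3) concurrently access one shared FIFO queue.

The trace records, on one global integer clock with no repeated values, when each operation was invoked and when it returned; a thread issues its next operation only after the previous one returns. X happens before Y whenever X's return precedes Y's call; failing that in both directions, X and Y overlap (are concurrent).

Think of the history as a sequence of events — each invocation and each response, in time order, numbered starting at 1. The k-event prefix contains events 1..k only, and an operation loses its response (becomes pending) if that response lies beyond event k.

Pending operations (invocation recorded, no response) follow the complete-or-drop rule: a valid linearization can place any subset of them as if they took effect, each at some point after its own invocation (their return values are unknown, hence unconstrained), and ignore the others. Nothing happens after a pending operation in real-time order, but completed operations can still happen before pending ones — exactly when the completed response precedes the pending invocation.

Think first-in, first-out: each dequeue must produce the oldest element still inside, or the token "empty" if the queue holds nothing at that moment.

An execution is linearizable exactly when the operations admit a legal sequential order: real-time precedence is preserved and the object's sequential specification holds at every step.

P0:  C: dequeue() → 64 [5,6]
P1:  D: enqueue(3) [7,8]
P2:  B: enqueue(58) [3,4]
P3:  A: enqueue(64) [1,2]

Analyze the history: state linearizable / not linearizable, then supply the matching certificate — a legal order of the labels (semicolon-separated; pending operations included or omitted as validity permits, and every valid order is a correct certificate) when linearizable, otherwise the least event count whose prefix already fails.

1. A enqueue(64), leaving queue <64>
2. B enqueue(58), leaving queue <64,58>
3. C dequeue() → 64, leaving queue <58>
4. D enqueue(3), leaving queue <58,3>

linearizable — witness: A; B; C; D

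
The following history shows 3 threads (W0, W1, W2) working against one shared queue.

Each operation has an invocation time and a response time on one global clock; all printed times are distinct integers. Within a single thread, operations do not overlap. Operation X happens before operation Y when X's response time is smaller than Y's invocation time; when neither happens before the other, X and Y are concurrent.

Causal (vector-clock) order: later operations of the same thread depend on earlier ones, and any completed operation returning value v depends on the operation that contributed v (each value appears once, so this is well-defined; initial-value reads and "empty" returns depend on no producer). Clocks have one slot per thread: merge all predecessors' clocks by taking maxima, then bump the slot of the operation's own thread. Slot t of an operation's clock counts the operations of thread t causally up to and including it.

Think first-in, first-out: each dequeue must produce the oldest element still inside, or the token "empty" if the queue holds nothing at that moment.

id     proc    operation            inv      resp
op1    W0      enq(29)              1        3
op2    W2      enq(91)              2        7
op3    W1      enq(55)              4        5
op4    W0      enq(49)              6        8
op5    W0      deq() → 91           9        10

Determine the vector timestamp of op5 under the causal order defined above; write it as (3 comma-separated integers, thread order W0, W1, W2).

VC(op2, invoked at 2): no causal predecessors; +1 on W2 → (0, 0, 1)
VC(op3, invoked at 4): no causal predecessors; +1 on W1 → (0, 1, 0)
VC(op1, invoked at 1): no causal predecessors; +1 on W0 → (1, 0, 0)
invoked at 6, op4 merges VC(op1)=(1, 0, 0) and bumps W0's slot → (2, 0, 0)
invoked at 9, op5 merges VC(op2)=(0, 0, 1), VC(op4)=(2, 0, 0) and bumps W0's slot → (3, 0, 1)
target: VC(op5) = (3, 0, 1)

(3, 0, 1)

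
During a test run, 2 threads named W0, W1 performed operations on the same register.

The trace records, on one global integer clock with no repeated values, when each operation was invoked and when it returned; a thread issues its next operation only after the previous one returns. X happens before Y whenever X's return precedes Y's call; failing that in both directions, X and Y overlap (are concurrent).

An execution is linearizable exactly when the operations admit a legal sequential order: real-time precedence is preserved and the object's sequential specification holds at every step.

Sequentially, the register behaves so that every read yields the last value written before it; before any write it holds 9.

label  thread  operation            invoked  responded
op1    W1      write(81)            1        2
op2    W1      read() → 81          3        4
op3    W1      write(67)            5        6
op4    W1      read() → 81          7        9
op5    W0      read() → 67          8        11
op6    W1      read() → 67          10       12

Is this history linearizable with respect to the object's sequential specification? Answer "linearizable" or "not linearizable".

not linearizable

prefix check: 1..8 passes, 1..9 fails once op4's time-9 response joins
the completed operations (4 total) allow one real-time order; the register replay rejects it
completion choices over the 1 pending operation (op5) were checked; none helps
sample order op1, op2, op3, op4 (pending dropped) stalls at step 4 — op4 read() → 81 has no legal effect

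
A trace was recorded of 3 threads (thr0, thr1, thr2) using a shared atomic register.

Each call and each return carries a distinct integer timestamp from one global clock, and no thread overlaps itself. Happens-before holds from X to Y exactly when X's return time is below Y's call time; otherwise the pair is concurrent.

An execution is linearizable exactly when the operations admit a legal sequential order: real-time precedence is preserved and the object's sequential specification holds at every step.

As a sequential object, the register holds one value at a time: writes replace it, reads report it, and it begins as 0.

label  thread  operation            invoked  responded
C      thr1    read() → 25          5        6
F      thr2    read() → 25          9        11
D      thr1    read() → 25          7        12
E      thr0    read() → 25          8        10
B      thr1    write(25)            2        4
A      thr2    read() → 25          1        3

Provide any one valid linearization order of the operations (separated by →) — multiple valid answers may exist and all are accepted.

1. B write(25), leaving value 25
2. A read() → 25, leaving value 25
3. C read() → 25, leaving value 25
4. D read() → 25, leaving value 25
5. E read() → 25, leaving value 25
6. F read() → 25, leaving value 25

B → A → C → D → E → F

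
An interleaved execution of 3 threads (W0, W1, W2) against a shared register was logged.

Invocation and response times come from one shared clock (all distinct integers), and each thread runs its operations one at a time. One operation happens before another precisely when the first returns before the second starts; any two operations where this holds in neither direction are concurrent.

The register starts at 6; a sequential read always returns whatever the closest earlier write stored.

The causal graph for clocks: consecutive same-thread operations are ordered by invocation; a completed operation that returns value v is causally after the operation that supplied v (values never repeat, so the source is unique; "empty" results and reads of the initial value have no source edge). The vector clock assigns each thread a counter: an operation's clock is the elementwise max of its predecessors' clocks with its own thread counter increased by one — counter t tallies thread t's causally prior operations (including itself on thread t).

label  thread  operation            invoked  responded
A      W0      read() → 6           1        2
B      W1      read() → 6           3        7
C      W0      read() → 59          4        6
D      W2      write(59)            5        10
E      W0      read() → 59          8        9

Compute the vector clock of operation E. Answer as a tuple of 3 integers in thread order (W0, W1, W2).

(3, 0, 1)

invoked at 5, D has no predecessors; its own W2 bump gives (0, 0, 1)
invoked at 3, B has no predecessors; its own W1 bump gives (0, 1, 0)
invoked at 1, A has no predecessors; its own W0 bump gives (1, 0, 0)
from VC(A)=(1, 0, 0), VC(D)=(0, 0, 1), C (invoked 4) maxes components and bumps W0 → (2, 0, 1)
from VC(C)=(2, 0, 1), VC(D)=(0, 0, 1), E (invoked 8) maxes components and bumps W0 → (3, 0, 1)
target: VC(E) = (3, 0, 1)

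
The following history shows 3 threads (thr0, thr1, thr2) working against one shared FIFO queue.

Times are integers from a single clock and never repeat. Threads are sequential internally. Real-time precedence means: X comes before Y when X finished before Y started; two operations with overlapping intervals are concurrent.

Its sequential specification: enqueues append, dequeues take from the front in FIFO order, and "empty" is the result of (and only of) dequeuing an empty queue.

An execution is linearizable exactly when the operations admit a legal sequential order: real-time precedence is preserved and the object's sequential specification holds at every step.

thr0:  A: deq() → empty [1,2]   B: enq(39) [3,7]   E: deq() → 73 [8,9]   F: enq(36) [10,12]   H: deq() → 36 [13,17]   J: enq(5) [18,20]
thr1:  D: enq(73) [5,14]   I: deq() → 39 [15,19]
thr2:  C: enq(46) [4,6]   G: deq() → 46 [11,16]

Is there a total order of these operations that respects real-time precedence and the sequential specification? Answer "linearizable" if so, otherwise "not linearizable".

one valid linearization: A, D, B, C, E, F, I, G, H, J
after step 1 (A deq() → empty): queue <>
after step 2 (D enq(73)): queue <73>
after step 3 (B enq(39)): queue <73,39>
after step 4 (C enq(46)): queue <73,39,46>
after step 5 (E deq() → 73): queue <39,46>
after step 6 (F enq(36)): queue <39,46,36>
after step 7 (I deq() → 39): queue <46,36>
after step 8 (G deq() → 46): queue <36>
after step 9 (H deq() → 36): queue <>
after step 10 (J enq(5)): queue <5>

linearizable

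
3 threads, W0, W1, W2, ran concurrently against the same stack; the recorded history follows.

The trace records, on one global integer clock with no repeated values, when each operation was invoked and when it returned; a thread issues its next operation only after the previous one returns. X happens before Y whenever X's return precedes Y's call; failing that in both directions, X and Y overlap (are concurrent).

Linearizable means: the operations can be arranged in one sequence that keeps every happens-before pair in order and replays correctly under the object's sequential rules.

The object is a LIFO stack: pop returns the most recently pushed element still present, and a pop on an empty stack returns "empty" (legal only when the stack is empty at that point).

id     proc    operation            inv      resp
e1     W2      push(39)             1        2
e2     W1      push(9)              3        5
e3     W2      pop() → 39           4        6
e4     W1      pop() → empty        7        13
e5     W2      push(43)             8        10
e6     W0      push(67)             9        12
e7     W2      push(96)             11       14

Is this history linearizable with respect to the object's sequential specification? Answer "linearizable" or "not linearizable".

not linearizable

already the first 13 events (up to e4's response at time 13) admit no linearization; the first 12 still do
the 6 completed operations admit 12 real-time orders; each fails the stack replay
no completion choice of the 1 pending operation (e7) rescues it — every subset was tried
take e1, e2, e3, e4, e5, e6 (pending dropped): step 3 already fails, because e3 pop() → 39 cannot occur there
take e1, e2, e3, e4, e6, e5 (pending dropped): step 3 already fails, because e3 pop() → 39 cannot occur there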